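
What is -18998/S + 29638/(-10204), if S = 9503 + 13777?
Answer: -110478529/29693640 ≈ -3.7206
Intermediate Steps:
S = 23280
-18998/S + 29638/(-10204) = -18998/23280 + 29638/(-10204) = -18998*1/23280 + 29638*(-1/10204) = -9499/11640 - 14819/5102 = -110478529/29693640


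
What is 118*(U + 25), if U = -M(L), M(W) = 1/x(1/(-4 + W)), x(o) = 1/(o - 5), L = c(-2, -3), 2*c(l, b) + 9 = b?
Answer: 17759/5 ≈ 3551.8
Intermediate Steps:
c(l, b) = -9/2 + b/2
L = -6 (L = -9/2 + (½)*(-3) = -9/2 - 3/2 = -6)
x(o) = 1/(-5 + o)
M(W) = -5 + 1/(-4 + W) (M(W) = 1/(1/(-5 + 1/(-4 + W))) = -5 + 1/(-4 + W))
U = 51/10 (U = -(21 - 5*(-6))/(-4 - 6) = -(21 + 30)/(-10) = -(-1)*51/10 = -1*(-51/10) = 51/10 ≈ 5.1000)
118*(U + 25) = 118*(51/10 + 25) = 118*(301/10) = 17759/5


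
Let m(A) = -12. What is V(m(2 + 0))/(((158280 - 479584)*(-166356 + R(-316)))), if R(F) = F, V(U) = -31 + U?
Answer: -43/53552380288 ≈ -8.0295e-10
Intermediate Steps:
V(m(2 + 0))/(((158280 - 479584)*(-166356 + R(-316)))) = (-31 - 12)/(((158280 - 479584)*(-166356 - 316))) = -43/((-321304*(-166672))) = -43/53552380288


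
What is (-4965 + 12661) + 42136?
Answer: 49832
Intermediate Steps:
(-4965 + 12661) + 42136 = 7696 + 42136 = 49832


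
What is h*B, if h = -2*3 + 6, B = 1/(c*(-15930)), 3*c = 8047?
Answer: 0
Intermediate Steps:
c = 8047/3 (c = (⅓)*8047 = 8047/3 ≈ 2682.3)
B = -1/42729570 (B = 1/((8047/3)*(-15930)) = (3/8047)*(-1/15930) = -1/42729570 ≈ -2.3403e-8)
h = 0 (h = -6 + 6 = 0)
h*B = 0*(-1/42729570) = 0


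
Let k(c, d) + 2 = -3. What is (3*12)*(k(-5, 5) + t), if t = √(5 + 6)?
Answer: -180 + 36*√11 ≈ -60.602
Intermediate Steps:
t = √11 ≈ 3.3166
k(c, d) = -5 (k(c, d) = -2 - 3 = -5)
(3*12)*(k(-5, 5) + t) = (3*12)*(-5 + √11) = 36*(-5 + √11) = -180 + 36*√11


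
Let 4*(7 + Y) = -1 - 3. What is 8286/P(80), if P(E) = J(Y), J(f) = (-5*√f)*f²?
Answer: 4143*I*√2/640 ≈ 9.1548*I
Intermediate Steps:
Y = -8 (Y = -7 + (-1 - 3)/4 = -7 + (¼)*(-4) = -7 - 1 = -8)
J(f) = -5*f^(5/2)
P(E) = -640*I*√2
8286/P(80) = 8286/((-640*I*√2)) = 8286*(I*√2/1280) = 4143*I*√2/640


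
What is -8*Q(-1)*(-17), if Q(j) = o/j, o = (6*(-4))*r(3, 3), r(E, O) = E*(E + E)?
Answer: 58752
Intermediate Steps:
r(E, O) = 2*E² (r(E, O) = E*(2*E) = 2*E²)
o = -432 (o = (6*(-4))*(2*3²) = -48*9 = -24*18 = -432)
Q(j) = -432/j
-8*Q(-1)*(-17) = -(-3456)/(-1)*(-17) = -(-3456)*(-1)*(-17) = -8*432*(-17) = -3456*(-17) = 58752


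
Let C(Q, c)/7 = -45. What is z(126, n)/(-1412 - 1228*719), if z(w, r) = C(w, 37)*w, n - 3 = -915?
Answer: 19845/442172 ≈ 0.044881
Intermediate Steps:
n = -912 (n = 3 - 915 = -912)
C(Q, c) = -315 (C(Q, c) = 7*(-45) = -315)
z(w, r) = -315*w
z(126, n)/(-1412 - 1228*719) = (-315*126)/(-1412 - 1228*719) = -39690/(-1412 - 882932) = -39690/(-884344) = -39690*(-1/884344) = 19845/442172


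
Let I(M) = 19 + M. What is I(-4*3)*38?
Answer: 266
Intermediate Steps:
I(-4*3)*38 = (19 - 4*3)*38 = (19 - 12)*38 = 7*38 = 266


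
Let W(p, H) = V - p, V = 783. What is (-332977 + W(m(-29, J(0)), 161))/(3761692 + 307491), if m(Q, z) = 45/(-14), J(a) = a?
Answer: -4650671/56968562 ≈ -0.081636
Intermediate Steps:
m(Q, z) = -45/14 (m(Q, z) = 45*(-1/14) = -45/14)
W(p, H) = 783 - p
(-332977 + W(m(-29, J(0)), 161))/(3761692 + 307491) = (-332977 + (783 - 1*(-45/14)))/(3761692 + 307491) = (-332977 + (783 + 45/14))/4069183 = (-332977 + 11007/14)*(1/4069183) = -4650671/14*1/4069183 = -4650671/56968562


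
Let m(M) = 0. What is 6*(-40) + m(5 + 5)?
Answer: -240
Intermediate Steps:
6*(-40) + m(5 + 5) = 6*(-40) + 0 = -240 + 0 = -240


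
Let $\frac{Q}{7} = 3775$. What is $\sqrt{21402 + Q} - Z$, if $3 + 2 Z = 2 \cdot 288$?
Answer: $- \frac{573}{2} + 13 \sqrt{283} \approx -67.806$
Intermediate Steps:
$Q = 26425$ ($Q = 7 \cdot 3775 = 26425$)
$Z = \frac{573}{2}$ ($Z = - \frac{3}{2} + \frac{2 \cdot 288}{2} = - \frac{3}{2} + \frac{1}{2} \cdot 576 = - \frac{3}{2} + 288 = \frac{573}{2} \approx 286.5$)
$\sqrt{21402 + Q} - Z = \sqrt{21402 + 26425} - \frac{573}{2} = \sqrt{47827} - \frac{573}{2} = 13 \sqrt{283} - \frac{573}{2} = - \frac{573}{2} + 13 \sqrt{283}$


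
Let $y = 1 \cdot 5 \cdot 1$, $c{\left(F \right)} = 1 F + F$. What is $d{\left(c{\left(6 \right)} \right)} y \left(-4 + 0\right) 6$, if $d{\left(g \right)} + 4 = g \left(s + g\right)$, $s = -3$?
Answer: $-12480$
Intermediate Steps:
$c{\left(F \right)} = 2 F$ ($c{\left(F \right)} = F + F = 2 F$)
$d{\left(g \right)} = -4 + g \left(-3 + g\right)$
$y = 5$ ($y = 5 \cdot 1 = 5$)
$d{\left(c{\left(6 \right)} \right)} y \left(-4 + 0\right) 6 = \left(-4 + \left(2 \cdot 6\right)^{2} - 3 \cdot 2 \cdot 6\right) 5 \left(-4 + 0\right) 6 = \left(-4 + 12^{2} - 36\right) 5 \left(\left(-4\right) 6\right) = \left(-4 + 144 - 36\right) 5 \left(-24\right) = 104 \cdot 5 \left(-24\right) = 520 \left(-24\right) = -12480$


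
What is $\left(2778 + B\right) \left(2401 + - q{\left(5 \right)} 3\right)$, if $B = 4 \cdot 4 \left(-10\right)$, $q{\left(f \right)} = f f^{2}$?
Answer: $5304068$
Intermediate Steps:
$q{\left(f \right)} = f^{3}$
$B = -160$ ($B = 16 \left(-10\right) = -160$)
$\left(2778 + B\right) \left(2401 + - q{\left(5 \right)} 3\right) = \left(2778 - 160\right) \left(2401 + - 5^{3} \cdot 3\right) = 2618 \left(2401 + \left(-1\right) 125 \cdot 3\right) = 2618 \left(2401 - 375\right) = 2618 \cdot 2026 = 5304068$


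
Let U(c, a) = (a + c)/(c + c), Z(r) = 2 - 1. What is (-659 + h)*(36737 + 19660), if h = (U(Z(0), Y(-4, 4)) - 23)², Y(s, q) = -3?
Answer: -4680951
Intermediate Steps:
Z(r) = 1
U(c, a) = (a + c)/(2*c) (U(c, a) = (a + c)/((2*c)) = (a + c)*(1/(2*c)) = (a + c)/(2*c))
h = 576 (h = ((½)*(-3 + 1)/1 - 23)² = ((½)*1*(-2) - 23)² = (-1 - 23)² = (-24)² = 576)
(-659 + h)*(36737 + 19660) = (-659 + 576)*(36737 + 19660) = -83*56397 = -4680951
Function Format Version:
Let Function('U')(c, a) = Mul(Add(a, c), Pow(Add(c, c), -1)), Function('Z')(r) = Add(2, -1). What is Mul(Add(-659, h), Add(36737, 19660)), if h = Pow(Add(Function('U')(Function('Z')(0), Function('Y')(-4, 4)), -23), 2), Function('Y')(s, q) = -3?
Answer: -4680951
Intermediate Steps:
Function('Z')(r) = 1
Function('U')(c, a) = Mul(Rational(1, 2), Pow(c, -1), Add(a, c)) (Function('U')(c, a) = Mul(Add(a, c), Pow(Mul(2, c), -1)) = Mul(Add(a, c), Mul(Rational(1, 2), Pow(c, -1))) = Mul(Rational(1, 2), Pow(c, -1), Add(a, c)))
h = 576 (h = Pow(Add(Mul(Rational(1, 2), Pow(1, -1), Add(-3, 1)), -23), 2) = Pow(Add(Mul(Rational(1, 2), 1, -2), -23), 2) = Pow(Add(-1, -23), 2) = Pow(-24, 2) = 576)
Mul(Add(-659, h), Add(36737, 19660)) = Mul(Add(-659, 576), Add(36737, 19660)) = Mul(-83, 56397) = -4680951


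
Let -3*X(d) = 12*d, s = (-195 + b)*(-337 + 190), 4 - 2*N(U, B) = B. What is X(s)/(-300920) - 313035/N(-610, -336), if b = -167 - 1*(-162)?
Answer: -470892501/255782 ≈ -1841.0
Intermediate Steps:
N(U, B) = 2 - B/2
b = -5 (b = -167 + 162 = -5)
s = 29400 (s = (-195 - 5)*(-337 + 190) = -200*(-147) = 29400)
X(d) = -4*d
X(s)/(-300920) - 313035/N(-610, -336) = -4*29400/(-300920) - 313035/(2 - ½*(-336)) = -117600*(-1/300920) - 313035/(2 + 168) = 2940/7523 - 313035/170 = 2940/7523 - 313035*1/170 = 2940/7523 - 62607/34 = -470892501/255782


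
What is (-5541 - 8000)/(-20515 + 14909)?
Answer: 13541/5606 ≈ 2.4154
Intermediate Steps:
(-5541 - 8000)/(-20515 + 14909) = -13541/(-5606) = -13541*(-1/5606) = 13541/5606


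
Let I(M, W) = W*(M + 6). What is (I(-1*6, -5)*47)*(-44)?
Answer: 0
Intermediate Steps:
I(M, W) = W*(6 + M)
(I(-1*6, -5)*47)*(-44) = (-5*(6 - 1*6)*47)*(-44) = (-5*(6 - 6)*47)*(-44) = (-5*0*47)*(-44) = (0*47)*(-44) = 0*(-44) = 0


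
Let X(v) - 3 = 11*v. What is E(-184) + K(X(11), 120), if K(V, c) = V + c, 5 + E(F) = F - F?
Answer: 239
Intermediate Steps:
E(F) = -5 (E(F) = -5 + (F - F) = -5 + 0 = -5)
X(v) = 3 + 11*v
E(-184) + K(X(11), 120) = -5 + ((3 + 11*11) + 120) = -5 + ((3 + 121) + 120) = -5 + (124 + 120) = -5 + 244 = 239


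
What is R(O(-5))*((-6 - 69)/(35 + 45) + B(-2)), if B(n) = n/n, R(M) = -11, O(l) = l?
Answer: -11/16 ≈ -0.68750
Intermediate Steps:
B(n) = 1
R(O(-5))*((-6 - 69)/(35 + 45) + B(-2)) = -11*((-6 - 69)/(35 + 45) + 1) = -11*(-75/80 + 1) = -11*(-75*1/80 + 1) = -11*(-15/16 + 1) = -11*1/16 = -11/16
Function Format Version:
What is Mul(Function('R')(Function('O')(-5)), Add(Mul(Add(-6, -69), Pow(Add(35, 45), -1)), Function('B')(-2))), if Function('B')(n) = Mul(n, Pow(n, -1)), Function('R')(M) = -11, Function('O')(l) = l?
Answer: Rational(-11, 16) ≈ -0.68750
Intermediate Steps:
Function('B')(n) = 1
Mul(Function('R')(Function('O')(-5)), Add(Mul(Add(-6, -69), Pow(Add(35, 45), -1)), Function('B')(-2))) = Mul(-11, Add(Mul(Add(-6, -69), Pow(Add(35, 45), -1)), 1)) = Mul(-11, Add(Mul(-75, Pow(80, -1)), 1)) = Mul(-11, Add(Mul(-75, Rational(1, 80)), 1)) = Mul(-11, Add(Rational(-15, 16), 1)) = Mul(-11, Rational(1, 16)) = Rational(-11, 16)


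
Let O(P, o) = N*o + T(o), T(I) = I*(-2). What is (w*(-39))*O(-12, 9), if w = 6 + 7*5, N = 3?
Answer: -14391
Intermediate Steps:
T(I) = -2*I
w = 41 (w = 6 + 35 = 41)
O(P, o) = o (O(P, o) = 3*o - 2*o = o)
(w*(-39))*O(-12, 9) = (41*(-39))*9 = -1599*9 = -14391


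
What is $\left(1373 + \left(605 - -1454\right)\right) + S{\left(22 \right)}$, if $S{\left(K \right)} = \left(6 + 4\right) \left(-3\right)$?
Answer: $3402$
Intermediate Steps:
$S{\left(K \right)} = -30$ ($S{\left(K \right)} = 10 \left(-3\right) = -30$)
$\left(1373 + \left(605 - -1454\right)\right) + S{\left(22 \right)} = \left(1373 + \left(605 - -1454\right)\right) - 30 = \left(1373 + \left(605 + 1454\right)\right) - 30 = \left(1373 + 2059\right) - 30 = 3432 - 30 = 3402$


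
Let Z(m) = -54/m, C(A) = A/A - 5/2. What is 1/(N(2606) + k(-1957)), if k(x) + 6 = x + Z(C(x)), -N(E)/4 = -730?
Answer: 1/993 ≈ 0.0010071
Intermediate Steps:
N(E) = 2920 (N(E) = -4*(-730) = 2920)
C(A) = -3/2 (C(A) = 1 - 5*1/2 = 1 - 5/2 = -3/2)
k(x) = 30 + x (k(x) = -6 + (x - 54/(-3/2)) = -6 + (x - 54*(-2/3)) = -6 + (x + 36) = -6 + (36 + x) = 30 + x)
1/(N(2606) + k(-1957)) = 1/(2920 + (30 - 1957)) = 1/(2920 - 1927) = 1/993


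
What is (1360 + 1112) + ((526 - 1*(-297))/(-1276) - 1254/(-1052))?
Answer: 829757113/335588 ≈ 2472.5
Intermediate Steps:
(1360 + 1112) + ((526 - 1*(-297))/(-1276) - 1254/(-1052)) = 2472 + ((526 + 297)*(-1/1276) - 1254*(-1/1052)) = 2472 + (823*(-1/1276) + 627/526) = 2472 + (-823/1276 + 627/526) = 2472 + 183577/335588 = 829757113/335588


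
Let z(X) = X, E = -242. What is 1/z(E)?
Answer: -1/242 ≈ -0.0041322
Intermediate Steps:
1/z(E) = 1/(-242) = -1/242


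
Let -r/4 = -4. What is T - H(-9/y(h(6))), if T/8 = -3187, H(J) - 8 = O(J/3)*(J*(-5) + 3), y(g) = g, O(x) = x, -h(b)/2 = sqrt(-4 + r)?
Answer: -408019/16 - 3*sqrt(3)/4 ≈ -25503.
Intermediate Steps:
r = 16 (r = -4*(-4) = 16)
h(b) = -4*sqrt(3) (h(b) = -2*sqrt(-4 + 16) = -4*sqrt(3))
H(J) = 8 + J*(3 - 5*J)/3 (H(J) = 8 + (J/3)*(J*(-5) + 3) = 8 + (J*(1/3))*(-5*J + 3) = 8 + (J/3)*(3 - 5*J) = 8 + J*(3 - 5*J)/3)
T = -25496 (T = 8*(-3187) = -25496)
T - H(-9/y(h(6))) = -25496 - (8 - 9*(-sqrt(3)/12) - 5*(-9*(-sqrt(3)/12))**2/3) = -25496 - (8 - (-3)*sqrt(3)/4 - 5*(-(-3)*sqrt(3)/4)**2/3) = -25496 - (8 + 3*sqrt(3)/4 - 5*(3*sqrt(3)/4)**2/3) = -25496 - (8 + 3*sqrt(3)/4 - 5/3*27/16) = -25496 - (8 + 3*sqrt(3)/4 - 45/16) = -25496 - (83/16 + 3*sqrt(3)/4) = -25496 + (-83/16 - 3*sqrt(3)/4) = -408019/16 - 3*sqrt(3)/4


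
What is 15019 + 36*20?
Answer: 15739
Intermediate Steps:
15019 + 36*20 = 15019 + 720 = 15739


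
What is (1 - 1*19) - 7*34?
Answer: -256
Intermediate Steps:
(1 - 1*19) - 7*34 = (1 - 19) - 238 = -18 - 238 = -256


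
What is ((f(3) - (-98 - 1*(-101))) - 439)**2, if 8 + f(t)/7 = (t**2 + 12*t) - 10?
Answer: 64009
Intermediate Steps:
f(t) = -126 + 7*t**2 + 84*t (f(t) = -56 + 7*((t**2 + 12*t) - 10) = -56 + 7*(-10 + t**2 + 12*t) = -56 + (-70 + 7*t**2 + 84*t) = -126 + 7*t**2 + 84*t)
((f(3) - (-98 - 1*(-101))) - 439)**2 = (((-126 + 7*3**2 + 84*3) - (-98 - 1*(-101))) - 439)**2 = (((-126 + 7*9 + 252) - (-98 + 101)) - 439)**2 = (((-126 + 63 + 252) - 1*3) - 439)**2 = ((189 - 3) - 439)**2 = (186 - 439)**2 = (-253)**2 = 64009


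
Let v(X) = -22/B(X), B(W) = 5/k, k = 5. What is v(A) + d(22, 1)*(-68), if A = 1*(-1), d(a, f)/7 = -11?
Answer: 5214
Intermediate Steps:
B(W) = 1 (B(W) = 5/5 = 5*(1/5) = 1)
d(a, f) = -77 (d(a, f) = 7*(-11) = -77)
A = -1
v(X) = -22 (v(X) = -22/1 = -22*1 = -22)
v(A) + d(22, 1)*(-68) = -22 - 77*(-68) = -22 + 5236 = 5214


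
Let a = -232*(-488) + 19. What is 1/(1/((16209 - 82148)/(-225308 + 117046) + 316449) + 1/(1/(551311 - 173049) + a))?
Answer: 1467418561775605755467/17596186576642776 ≈ 83394.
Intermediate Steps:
a = 113235 (a = 113216 + 19 = 113235)
1/(1/((16209 - 82148)/(-225308 + 117046) + 316449) + 1/(1/(551311 - 173049) + a)) = 1/(1/((16209 - 82148)/(-225308 + 117046) + 316449) + 1/(1/(551311 - 173049) + 113235)) = 1/(1/(-65939/(-108262) + 316449) + 1/(1/378262 + 113235)) = 1/(1/(-65939*(-1/108262) + 316449) + 1/(1/378262 + 113235)) = 1/(1/(65939/108262 + 316449) + 1/(42832497571/378262)) = 1/(1/(34259467577/108262) + 378262/42832497571) = 1/(108262/34259467577 + 378262/42832497571) = 1/(17596186576642776/1467418561775605755467) = 1467418561775605755467/17596186576642776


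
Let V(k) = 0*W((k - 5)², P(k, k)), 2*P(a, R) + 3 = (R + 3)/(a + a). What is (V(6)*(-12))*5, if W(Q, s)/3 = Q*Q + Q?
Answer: 0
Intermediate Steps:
P(a, R) = -3/2 + (3 + R)/(4*a) (P(a, R) = -3/2 + ((R + 3)/(a + a))/2 = -3/2 + ((3 + R)/((2*a)))/2 = -3/2 + ((3 + R)*(1/(2*a)))/2 = -3/2 + ((3 + R)/(2*a))/2 = -3/2 + (3 + R)/(4*a))
W(Q, s) = 3*Q + 3*Q² (W(Q, s) = 3*(Q*Q + Q) = 3*(Q² + Q) = 3*(Q + Q²) = 3*Q + 3*Q²)
V(k) = 0 (V(k) = 0*(3*(k - 5)²*(1 + (k - 5)²)) = 0*(3*(-5 + k)²*(1 + (-5 + k)²)) = 0)
(V(6)*(-12))*5 = (0*(-12))*5 = 0*5 = 0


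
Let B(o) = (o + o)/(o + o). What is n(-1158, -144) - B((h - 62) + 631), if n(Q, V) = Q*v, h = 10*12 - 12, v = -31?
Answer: 35897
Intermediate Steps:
h = 108 (h = 120 - 12 = 108)
n(Q, V) = -31*Q (n(Q, V) = Q*(-31) = -31*Q)
B(o) = 1 (B(o) = (2*o)/((2*o)) = (2*o)*(1/(2*o)) = 1)
n(-1158, -144) - B((h - 62) + 631) = -31*(-1158) - 1*1 = 35898 - 1 = 35897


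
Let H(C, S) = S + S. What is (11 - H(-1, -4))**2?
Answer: 361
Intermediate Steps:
H(C, S) = 2*S
(11 - H(-1, -4))**2 = (11 - 2*(-4))**2 = (11 - 1*(-8))**2 = (11 + 8)**2 = 19**2 = 361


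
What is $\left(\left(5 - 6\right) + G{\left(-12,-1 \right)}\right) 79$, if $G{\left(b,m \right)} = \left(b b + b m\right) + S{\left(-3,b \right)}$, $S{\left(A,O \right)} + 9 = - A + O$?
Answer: $10823$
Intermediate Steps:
$S{\left(A,O \right)} = -9 + O - A$ ($S{\left(A,O \right)} = -9 - \left(A - O\right) = -9 + O - A$)
$G{\left(b,m \right)} = -6 + b + b^{2} + b m$ ($G{\left(b,m \right)} = \left(b b + b m\right) - \left(6 - b\right) = \left(b^{2} + b m\right) + \left(-9 + b + 3\right) = \left(b^{2} + b m\right) + \left(-6 + b\right) = -6 + b + b^{2} + b m$)
$\left(\left(5 - 6\right) + G{\left(-12,-1 \right)}\right) 79 = \left(\left(5 - 6\right) - \left(6 - 144\right)\right) 79 = \left(\left(5 - 6\right) + \left(-6 - 12 + 144 + 12\right)\right) 79 = \left(-1 + 138\right) 79 = 137 \cdot 79 = 10823$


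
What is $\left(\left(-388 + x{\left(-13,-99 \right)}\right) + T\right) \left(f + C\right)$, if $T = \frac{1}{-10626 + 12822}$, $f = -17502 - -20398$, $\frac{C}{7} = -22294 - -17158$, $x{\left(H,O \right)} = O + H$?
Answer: $\frac{9073863736}{549} \approx 1.6528 \cdot 10^{7}$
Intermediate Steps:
$x{\left(H,O \right)} = H + O$
$C = -35952$ ($C = 7 \left(-22294 - -17158\right) = 7 \left(-22294 + 17158\right) = 7 \left(-5136\right) = -35952$)
$f = 2896$ ($f = -17502 + 20398 = 2896$)
$T = \frac{1}{2196} \approx 0.00045537$
$\left(\left(-388 + x{\left(-13,-99 \right)}\right) + T\right) \left(f + C\right) = \left(\left(-388 - 112\right) + \frac{1}{2196}\right) \left(2896 - 35952\right) = \left(\left(-388 - 112\right) + \frac{1}{2196}\right) \left(-33056\right) = \left(-500 + \frac{1}{2196}\right) \left(-33056\right) = \left(- \frac{1097999}{2196}\right) \left(-33056\right) = \frac{9073863736}{549}$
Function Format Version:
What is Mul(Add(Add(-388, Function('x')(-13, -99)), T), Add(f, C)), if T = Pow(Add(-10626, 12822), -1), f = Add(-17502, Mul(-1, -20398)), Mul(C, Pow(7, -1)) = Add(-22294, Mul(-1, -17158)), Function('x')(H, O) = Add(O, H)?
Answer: Rational(9073863736, 549) ≈ 1.6528e+7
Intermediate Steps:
Function('x')(H, O) = Add(H, O)
C = -35952 (C = Mul(7, Add(-22294, Mul(-1, -17158))) = Mul(7, Add(-22294, 17158)) = Mul(7, -5136) = -35952)
f = 2896 (f = Add(-17502, 20398) = 2896)
T = Rational(1, 2196) (T = Pow(2196, -1) = Rational(1, 2196) ≈ 0.00045537)
Mul(Add(Add(-388, Function('x')(-13, -99)), T), Add(f, C)) = Mul(Add(Add(-388, Add(-13, -99)), Rational(1, 2196)), Add(2896, -35952)) = Mul(Add(Add(-388, -112), Rational(1, 2196)), -33056) = Mul(Add(-500, Rational(1, 2196)), -33056) = Mul(Rational(-1097999, 2196), -33056) = Rational(9073863736, 549)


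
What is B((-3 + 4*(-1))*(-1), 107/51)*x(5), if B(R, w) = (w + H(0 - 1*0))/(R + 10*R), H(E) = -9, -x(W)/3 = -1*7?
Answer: -32/17 ≈ -1.8824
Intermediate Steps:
x(W) = 21 (x(W) = -(-3)*7 = -3*(-7) = 21)
B(R, w) = (-9 + w)/(11*R) (B(R, w) = (w - 9)/(R + 10*R) = (-9 + w)/((11*R)) = (-9 + w)*(1/(11*R)) = (-9 + w)/(11*R))
B((-3 + 4*(-1))*(-1), 107/51)*x(5) = ((-9 + 107/51)/(11*(((-3 + 4*(-1))*(-1)))))*21 = ((-9 + 107*(1/51))/(11*(((-3 - 4)*(-1)))))*21 = ((-9 + 107/51)/(11*((-7*(-1)))))*21 = ((1/11)*(-352/51)/7)*21 = ((1/11)*(⅐)*(-352/51))*21 = -32/357*21 = -32/17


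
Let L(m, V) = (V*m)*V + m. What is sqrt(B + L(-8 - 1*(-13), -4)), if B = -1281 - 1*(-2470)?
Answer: 7*sqrt(26) ≈ 35.693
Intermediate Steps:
B = 1189 (B = -1281 + 2470 = 1189)
L(m, V) = m + m*V**2 (L(m, V) = m*V**2 + m = m + m*V**2)
sqrt(B + L(-8 - 1*(-13), -4)) = sqrt(1189 + (-8 - 1*(-13))*(1 + (-4)**2)) = sqrt(1189 + (-8 + 13)*(1 + 16)) = sqrt(1189 + 5*17) = sqrt(1189 + 85) = sqrt(1274) = 7*sqrt(26)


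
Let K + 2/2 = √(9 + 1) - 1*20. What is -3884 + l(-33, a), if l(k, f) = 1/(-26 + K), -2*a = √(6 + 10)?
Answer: -8540963/2199 - √10/2199 ≈ -3884.0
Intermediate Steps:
K = -21 + √10 (K = -1 + (√(9 + 1) - 1*20) = -1 + (√10 - 20) = -1 + (-20 + √10) = -21 + √10 ≈ -17.838)
a = -2 (a = -√(6 + 10)/2 = -√16/2 = -½*4 = -2)
l(k, f) = 1/(-47 + √10) (l(k, f) = 1/(-26 + (-21 + √10)) = 1/(-47 + √10))
-3884 + l(-33, a) = -3884 + (-47/2199 - √10/2199) = -8540963/2199 - √10/2199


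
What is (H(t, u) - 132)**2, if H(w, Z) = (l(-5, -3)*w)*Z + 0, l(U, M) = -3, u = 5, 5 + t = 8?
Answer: 31329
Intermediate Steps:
t = 3 (t = -5 + 8 = 3)
H(w, Z) = -3*Z*w (H(w, Z) = (-3*w)*Z + 0 = -3*Z*w + 0 = -3*Z*w)
(H(t, u) - 132)**2 = (-3*5*3 - 132)**2 = (-45 - 132)**2 = (-177)**2 = 31329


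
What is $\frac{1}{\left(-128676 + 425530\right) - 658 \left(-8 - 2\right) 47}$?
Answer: $\frac{1}{606114} \approx 1.6499 \cdot 10^{-6}$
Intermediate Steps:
$\frac{1}{\left(-128676 + 425530\right) - 658 \left(-8 - 2\right) 47} = \frac{1}{296854 - 658 \left(-8 - 2\right) 47} = \frac{1}{296854 - 658 \left(\left(-10\right) 47\right)} = \frac{1}{296854 - -309260} = \frac{1}{296854 + 309260} = \frac{1}{606114}$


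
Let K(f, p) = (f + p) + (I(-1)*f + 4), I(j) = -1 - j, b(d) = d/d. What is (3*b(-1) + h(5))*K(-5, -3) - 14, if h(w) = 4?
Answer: -42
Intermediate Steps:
b(d) = 1
K(f, p) = 4 + f + p (K(f, p) = (f + p) + ((-1 - 1*(-1))*f + 4) = (f + p) + ((-1 + 1)*f + 4) = (f + p) + (0*f + 4) = (f + p) + (0 + 4) = (f + p) + 4 = 4 + f + p)
(3*b(-1) + h(5))*K(-5, -3) - 14 = (3*1 + 4)*(4 - 5 - 3) - 14 = (3 + 4)*(-4) - 14 = 7*(-4) - 14 = -28 - 14 = -42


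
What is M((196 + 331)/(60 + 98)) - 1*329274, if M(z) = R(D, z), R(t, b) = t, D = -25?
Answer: -329299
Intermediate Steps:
M(z) = -25
M((196 + 331)/(60 + 98)) - 1*329274 = -25 - 1*329274 = -25 - 329274 = -329299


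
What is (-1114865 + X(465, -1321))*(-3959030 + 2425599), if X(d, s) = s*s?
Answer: -966331413856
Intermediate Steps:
X(d, s) = s²
(-1114865 + X(465, -1321))*(-3959030 + 2425599) = (-1114865 + (-1321)²)*(-3959030 + 2425599) = (-1114865 + 1745041)*(-1533431) = 630176*(-1533431) = -966331413856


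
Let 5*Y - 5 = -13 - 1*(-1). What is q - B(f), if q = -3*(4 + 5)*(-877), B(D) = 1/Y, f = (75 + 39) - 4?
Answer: 165758/7 ≈ 23680.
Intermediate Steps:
f = 110 (f = 114 - 4 = 110)
Y = -7/5 (Y = 1 + (-13 - 1*(-1))/5 = 1 + (-13 + 1)/5 = 1 + (1/5)*(-12) = 1 - 12/5 = -7/5 ≈ -1.4000)
B(D) = -5/7 (B(D) = 1/(-7/5) = -5/7)
q = 23679 (q = -3*9*(-877) = -27*(-877) = 23679)
q - B(f) = 23679 - 1*(-5/7) = 23679 + 5/7 = 165758/7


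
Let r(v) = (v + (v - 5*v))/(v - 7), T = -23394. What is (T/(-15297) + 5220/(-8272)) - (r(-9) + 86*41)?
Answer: -148613834911/42178928 ≈ -3523.4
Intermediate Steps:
r(v) = -3*v/(-7 + v) (r(v) = (v - 4*v)/(-7 + v) = (-3*v)/(-7 + v) = -3*v/(-7 + v))
(T/(-15297) + 5220/(-8272)) - (r(-9) + 86*41) = (-23394/(-15297) + 5220/(-8272)) - (-3*(-9)/(-7 - 9) + 86*41) = (-23394*(-1/15297) + 5220*(-1/8272)) - (-3*(-9)/(-16) + 3526) = (7798/5099 - 1305/2068) - (-3*(-9)*(-1/16) + 3526) = 9472069/10544732 - (-27/16 + 3526) = 9472069/10544732 - 1*56389/16 = 9472069/10544732 - 56389/16 = -148613834911/42178928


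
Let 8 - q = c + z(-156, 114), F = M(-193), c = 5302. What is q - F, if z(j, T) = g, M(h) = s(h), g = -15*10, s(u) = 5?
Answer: -5149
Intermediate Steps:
g = -150
M(h) = 5
F = 5
z(j, T) = -150
q = -5144 (q = 8 - (5302 - 150) = 8 - 1*5152 = 8 - 5152 = -5144)
q - F = -5144 - 1*5 = -5144 - 5 = -5149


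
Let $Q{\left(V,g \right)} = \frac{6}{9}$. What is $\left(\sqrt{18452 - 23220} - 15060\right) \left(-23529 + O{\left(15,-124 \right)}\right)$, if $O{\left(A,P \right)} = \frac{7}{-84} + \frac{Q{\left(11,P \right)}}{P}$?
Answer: $\frac{10984790355}{31} - \frac{2917607 i \sqrt{298}}{31} \approx 3.5435 \cdot 10^{8} - 1.6247 \cdot 10^{6} i$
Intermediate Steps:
$Q{\left(V,g \right)} = \frac{2}{3}$ ($Q{\left(V,g \right)} = 6 \cdot \frac{1}{9} = \frac{2}{3}$)
$O{\left(A,P \right)} = - \frac{1}{12} + \frac{2}{3 P}$ ($O{\left(A,P \right)} = \frac{7}{-84} + \frac{2}{3 P} = 7 \left(- \frac{1}{84}\right) + \frac{2}{3 P} = - \frac{1}{12} + \frac{2}{3 P}$)
$\left(\sqrt{18452 - 23220} - 15060\right) \left(-23529 + O{\left(15,-124 \right)}\right) = \left(\sqrt{18452 - 23220} - 15060\right) \left(-23529 + \frac{8 - -124}{12 \left(-124\right)}\right) = \left(\sqrt{-4768} - 15060\right) \left(-23529 + \frac{1}{12} \left(- \frac{1}{124}\right) \left(8 + 124\right)\right) = \left(4 i \sqrt{298} - 15060\right) \left(-23529 + \frac{1}{12} \left(- \frac{1}{124}\right) 132\right) = \left(-15060 + 4 i \sqrt{298}\right) \left(-23529 - \frac{11}{124}\right) = \left(-15060 + 4 i \sqrt{298}\right) \left(- \frac{2917607}{124}\right) = \frac{10984790355}{31} - \frac{2917607 i \sqrt{298}}{31}$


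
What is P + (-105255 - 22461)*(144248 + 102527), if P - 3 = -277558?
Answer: -31517393455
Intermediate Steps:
P = -277555 (P = 3 - 277558 = -277555)
P + (-105255 - 22461)*(144248 + 102527) = -277555 + (-105255 - 22461)*(144248 + 102527) = -277555 - 127716*246775 = -277555 - 31517115900 = -31517393455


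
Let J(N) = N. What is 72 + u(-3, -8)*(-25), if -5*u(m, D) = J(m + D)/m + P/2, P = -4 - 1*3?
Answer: 437/6 ≈ 72.833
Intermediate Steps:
P = -7 (P = -4 - 3 = -7)
u(m, D) = 7/10 - (D + m)/(5*m) (u(m, D) = -((m + D)/m - 7/2)/5 = -((D + m)/m - 7*½)/5 = -((D + m)/m - 7/2)/5 = -(-7/2 + (D + m)/m)/5 = 7/10 - (D + m)/(5*m))
72 + u(-3, -8)*(-25) = 72 + (((½)*(-3) - ⅕*(-8))/(-3))*(-25) = 72 - (-3/2 + 8/5)/3*(-25) = 72 - ⅓*⅒*(-25) = 72 - 1/30*(-25) = 72 + ⅚ = 437/6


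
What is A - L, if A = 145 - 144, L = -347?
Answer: 348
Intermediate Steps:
A = 1
A - L = 1 - 1*(-347) = 1 + 347 = 348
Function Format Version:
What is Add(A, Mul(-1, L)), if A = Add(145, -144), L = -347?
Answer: 348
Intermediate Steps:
A = 1
Add(A, Mul(-1, L)) = Add(1, Mul(-1, -347)) = Add(1, 347) = 348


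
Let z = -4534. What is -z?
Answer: 4534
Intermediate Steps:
-z = -1*(-4534) = 4534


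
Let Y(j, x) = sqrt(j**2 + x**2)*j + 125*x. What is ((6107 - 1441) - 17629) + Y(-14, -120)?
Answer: -27963 - 28*sqrt(3649) ≈ -29654.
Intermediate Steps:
Y(j, x) = 125*x + j*sqrt(j**2 + x**2) (Y(j, x) = j*sqrt(j**2 + x**2) + 125*x = 125*x + j*sqrt(j**2 + x**2))
((6107 - 1441) - 17629) + Y(-14, -120) = ((6107 - 1441) - 17629) + (125*(-120) - 14*sqrt((-14)**2 + (-120)**2)) = (4666 - 17629) + (-15000 - 14*sqrt(196 + 14400)) = -12963 + (-15000 - 28*sqrt(3649)) = -27963 - 28*sqrt(3649)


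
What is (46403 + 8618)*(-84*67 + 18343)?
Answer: 699592015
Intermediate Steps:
(46403 + 8618)*(-84*67 + 18343) = 55021*(-5628 + 18343) = 55021*12715 = 699592015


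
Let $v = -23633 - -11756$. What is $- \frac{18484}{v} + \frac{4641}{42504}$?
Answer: $\frac{40036433}{24039048} \approx 1.6655$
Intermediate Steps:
$v = -11877$ ($v = -23633 + 11756 = -11877$)
$- \frac{18484}{v} + \frac{4641}{42504} = - \frac{18484}{-11877} + \frac{4641}{42504} = \left(-18484\right) \left(- \frac{1}{11877}\right) + 4641 \cdot \frac{1}{42504} = \frac{18484}{11877} + \frac{221}{2024} = \frac{40036433}{24039048}$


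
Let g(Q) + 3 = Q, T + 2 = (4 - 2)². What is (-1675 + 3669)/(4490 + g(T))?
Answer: 1994/4489 ≈ 0.44420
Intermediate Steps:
T = 2 (T = -2 + (4 - 2)² = -2 + 2² = -2 + 4 = 2)
g(Q) = -3 + Q
(-1675 + 3669)/(4490 + g(T)) = (-1675 + 3669)/(4490 + (-3 + 2)) = 1994/(4490 - 1) = 1994/4489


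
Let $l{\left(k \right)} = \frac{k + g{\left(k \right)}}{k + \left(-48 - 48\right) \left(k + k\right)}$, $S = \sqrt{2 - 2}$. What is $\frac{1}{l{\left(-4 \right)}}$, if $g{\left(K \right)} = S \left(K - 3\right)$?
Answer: $-191$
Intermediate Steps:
$S = 0$ ($S = \sqrt{0} = 0$)
$g{\left(K \right)} = 0$ ($g{\left(K \right)} = 0 \left(K - 3\right) = 0 \left(-3 + K\right) = 0$)
$l{\left(k \right)} = - \frac{1}{191}$ ($l{\left(k \right)} = \frac{k + 0}{k + \left(-48 - 48\right) \left(k + k\right)} = \frac{k}{k - 96 \cdot 2 k} = \frac{k}{k - 192 k} = \frac{k}{\left(-191\right) k} = k \left(- \frac{1}{191 k}\right) = - \frac{1}{191}$)
$\frac{1}{l{\left(-4 \right)}} = \frac{1}{- \frac{1}{191}} = -191$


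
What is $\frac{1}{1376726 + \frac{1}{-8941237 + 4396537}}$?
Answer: $\frac{4544700}{6256806652199} \approx 7.2636 \cdot 10^{-7}$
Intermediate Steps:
$\frac{1}{1376726 + \frac{1}{-8941237 + 4396537}} = \frac{1}{1376726 + \frac{1}{-4544700}} = \frac{1}{1376726 - \frac{1}{4544700}} = \frac{1}{\frac{6256806652199}{4544700}} = \frac{4544700}{6256806652199}$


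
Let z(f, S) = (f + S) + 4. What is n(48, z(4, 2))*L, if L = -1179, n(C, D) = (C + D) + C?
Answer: -124974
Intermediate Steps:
z(f, S) = 4 + S + f (z(f, S) = (S + f) + 4 = 4 + S + f)
n(C, D) = D + 2*C
n(48, z(4, 2))*L = ((4 + 2 + 4) + 2*48)*(-1179) = (10 + 96)*(-1179) = 106*(-1179) = -124974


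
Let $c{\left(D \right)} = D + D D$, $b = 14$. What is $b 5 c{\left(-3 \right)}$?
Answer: $420$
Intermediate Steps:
$c{\left(D \right)} = D + D^{2}$
$b 5 c{\left(-3 \right)} = 14 \cdot 5 \left(- 3 \left(1 - 3\right)\right) = 70 \left(\left(-3\right) \left(-2\right)\right) = 70 \cdot 6 = 420$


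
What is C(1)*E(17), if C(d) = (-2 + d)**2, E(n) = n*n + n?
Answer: 306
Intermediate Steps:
E(n) = n + n**2 (E(n) = n**2 + n = n + n**2)
C(1)*E(17) = (-2 + 1)**2*(17*(1 + 17)) = (-1)**2*(17*18) = 1*306 = 306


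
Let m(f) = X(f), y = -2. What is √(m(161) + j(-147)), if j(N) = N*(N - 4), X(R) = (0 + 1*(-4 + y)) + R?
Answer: 4*√1397 ≈ 149.51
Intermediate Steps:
X(R) = -6 + R (X(R) = (0 + 1*(-4 - 2)) + R = (0 + 1*(-6)) + R = (0 - 6) + R = -6 + R)
m(f) = -6 + f
j(N) = N*(-4 + N)
√(m(161) + j(-147)) = √((-6 + 161) - 147*(-4 - 147)) = √(155 - 147*(-151)) = √(155 + 22197) = √22352 = 4*√1397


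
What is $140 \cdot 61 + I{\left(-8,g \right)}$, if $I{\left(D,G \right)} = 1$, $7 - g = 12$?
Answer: $8541$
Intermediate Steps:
$g = -5$ ($g = 7 - 12 = -5$)
$140 \cdot 61 + I{\left(-8,g \right)} = 140 \cdot 61 + 1 = 8540 + 1 = 8541$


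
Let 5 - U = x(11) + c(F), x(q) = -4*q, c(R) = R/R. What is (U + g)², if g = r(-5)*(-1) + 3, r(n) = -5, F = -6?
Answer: 3136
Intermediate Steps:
c(R) = 1
U = 48 (U = 5 - (-4*11 + 1) = 5 - (-44 + 1) = 5 - 1*(-43) = 5 + 43 = 48)
g = 8 (g = -5*(-1) + 3 = 5 + 3 = 8)
(U + g)² = (48 + 8)² = 56² = 3136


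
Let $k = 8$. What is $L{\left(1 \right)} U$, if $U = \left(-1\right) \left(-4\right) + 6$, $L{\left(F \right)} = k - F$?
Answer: $70$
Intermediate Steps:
$L{\left(F \right)} = 8 - F$
$U = 10$ ($U = 4 + 6 = 10$)
$L{\left(1 \right)} U = \left(8 - 1\right) 10 = 7 \cdot 10 = 70$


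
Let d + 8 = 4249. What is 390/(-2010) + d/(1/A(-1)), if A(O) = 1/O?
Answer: -284160/67 ≈ -4241.2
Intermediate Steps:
d = 4241 (d = -8 + 4249 = 4241)
390/(-2010) + d/(1/A(-1)) = 390/(-2010) + 4241/(1/(1/(-1))) = 390*(-1/2010) + 4241/(1/(-1)) = -13/67 + 4241/(-1) = -13/67 + 4241*(-1) = -13/67 - 4241 = -284160/67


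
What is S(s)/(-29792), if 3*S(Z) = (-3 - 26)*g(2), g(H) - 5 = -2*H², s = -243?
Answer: -29/29792 ≈ -0.00097342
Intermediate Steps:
g(H) = 5 - 2*H²
S(Z) = 29 (S(Z) = ((-3 - 26)*(5 - 2*2²))/3 = (-29*(5 - 2*4))/3 = (-29*(5 - 8))/3 = (-29*(-3))/3 = (⅓)*87 = 29)
S(s)/(-29792) = 29/(-29792) = 29*(-1/29792) = -29/29792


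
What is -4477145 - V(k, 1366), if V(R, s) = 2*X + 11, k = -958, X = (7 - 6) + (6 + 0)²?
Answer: -4477230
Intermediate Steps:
X = 37 (X = 1 + 6² = 1 + 36 = 37)
V(R, s) = 85 (V(R, s) = 2*37 + 11 = 74 + 11 = 85)
-4477145 - V(k, 1366) = -4477145 - 1*85 = -4477145 - 85 = -4477230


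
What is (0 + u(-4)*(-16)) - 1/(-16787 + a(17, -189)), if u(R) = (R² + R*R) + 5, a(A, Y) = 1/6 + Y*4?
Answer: -62312138/105257 ≈ -592.00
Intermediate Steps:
a(A, Y) = ⅙ + 4*Y (a(A, Y) = 1*(⅙) + 4*Y = ⅙ + 4*Y)
u(R) = 5 + 2*R² (u(R) = (R² + R²) + 5 = 2*R² + 5 = 5 + 2*R²)
(0 + u(-4)*(-16)) - 1/(-16787 + a(17, -189)) = (0 + (5 + 2*(-4)²)*(-16)) - 1/(-16787 + (⅙ + 4*(-189))) = (0 + (5 + 2*16)*(-16)) - 1/(-16787 + (⅙ - 756)) = (0 + (5 + 32)*(-16)) - 1/(-16787 - 4535/6) = (0 + 37*(-16)) - 1/(-105257/6) = (0 - 592) - 1*(-6/105257) = -592 + 6/105257 = -62312138/105257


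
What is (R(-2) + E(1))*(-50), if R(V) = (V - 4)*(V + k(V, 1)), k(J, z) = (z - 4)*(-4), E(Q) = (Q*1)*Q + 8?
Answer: 2550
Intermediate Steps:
E(Q) = 8 + Q² (E(Q) = Q*Q + 8 = Q² + 8 = 8 + Q²)
k(J, z) = 16 - 4*z (k(J, z) = (-4 + z)*(-4) = 16 - 4*z)
R(V) = (-4 + V)*(12 + V) (R(V) = (V - 4)*(V + (16 - 4*1)) = (-4 + V)*(V + (16 - 4)) = (-4 + V)*(V + 12) = (-4 + V)*(12 + V))
(R(-2) + E(1))*(-50) = ((-48 + (-2)² + 8*(-2)) + (8 + 1²))*(-50) = ((-48 + 4 - 16) + (8 + 1))*(-50) = (-60 + 9)*(-50) = -51*(-50) = 2550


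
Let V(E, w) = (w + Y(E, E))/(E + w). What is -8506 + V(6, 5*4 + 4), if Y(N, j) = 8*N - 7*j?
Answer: -8505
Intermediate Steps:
Y(N, j) = -7*j + 8*N
V(E, w) = 1 (V(E, w) = (w + (-7*E + 8*E))/(E + w) = (w + E)/(E + w) = (E + w)/(E + w) = 1)
-8506 + V(6, 5*4 + 4) = -8506 + 1 = -8505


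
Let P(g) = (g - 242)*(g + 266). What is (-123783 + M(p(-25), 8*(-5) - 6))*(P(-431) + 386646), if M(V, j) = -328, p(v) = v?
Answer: -61768927701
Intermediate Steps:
P(g) = (-242 + g)*(266 + g)
(-123783 + M(p(-25), 8*(-5) - 6))*(P(-431) + 386646) = (-123783 - 328)*((-64372 + (-431)² + 24*(-431)) + 386646) = -124111*((-64372 + 185761 - 10344) + 386646) = -124111*(111045 + 386646) = -124111*497691 = -61768927701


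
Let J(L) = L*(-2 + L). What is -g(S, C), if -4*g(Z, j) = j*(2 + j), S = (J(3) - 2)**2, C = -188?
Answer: 8742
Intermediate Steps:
S = 1 (S = (3*(-2 + 3) - 2)**2 = (3*1 - 2)**2 = (3 - 2)**2 = 1**2 = 1)
g(Z, j) = -j*(2 + j)/4
-g(S, C) = -(-1)*(-188)*(2 - 188)/4 = -(-1)*(-188)*(-186)/4 = -1*(-8742) = 8742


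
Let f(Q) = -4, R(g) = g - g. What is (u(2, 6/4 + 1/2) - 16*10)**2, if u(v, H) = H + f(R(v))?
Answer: 26244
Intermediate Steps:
R(g) = 0
u(v, H) = -4 + H (u(v, H) = H - 4 = -4 + H)
(u(2, 6/4 + 1/2) - 16*10)**2 = ((-4 + (6/4 + 1/2)) - 16*10)**2 = ((-4 + (6*(1/4) + 1*(1/2))) - 160)**2 = ((-4 + (3/2 + 1/2)) - 160)**2 = ((-4 + 2) - 160)**2 = (-2 - 160)**2 = (-162)**2 = 26244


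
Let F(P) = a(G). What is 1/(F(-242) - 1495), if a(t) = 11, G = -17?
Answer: -1/1484 ≈ -0.00067385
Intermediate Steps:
F(P) = 11
1/(F(-242) - 1495) = 1/(11 - 1495) = 1/(-1484) = -1/1484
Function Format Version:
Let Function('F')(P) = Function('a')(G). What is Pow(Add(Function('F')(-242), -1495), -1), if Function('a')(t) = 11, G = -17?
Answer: Rational(-1, 1484) ≈ -0.00067385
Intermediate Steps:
Function('F')(P) = 11
Pow(Add(Function('F')(-242), -1495), -1) = Pow(Add(11, -1495), -1) = Pow(-1484, -1) = Rational(-1, 1484)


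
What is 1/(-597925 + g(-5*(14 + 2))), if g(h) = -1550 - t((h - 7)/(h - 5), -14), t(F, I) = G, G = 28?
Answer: -1/599503 ≈ -1.6680e-6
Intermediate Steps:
t(F, I) = 28
g(h) = -1578 (g(h) = -1550 - 1*28 = -1550 - 28 = -1578)
1/(-597925 + g(-5*(14 + 2))) = 1/(-597925 - 1578) = 1/(-599503) = -1/599503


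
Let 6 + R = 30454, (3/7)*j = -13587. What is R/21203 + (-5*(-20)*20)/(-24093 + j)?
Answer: 31855204/22750819 ≈ 1.4002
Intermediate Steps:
j = -31703 (j = (7/3)*(-13587) = -31703)
R = 30448 (R = -6 + 30454 = 30448)
R/21203 + (-5*(-20)*20)/(-24093 + j) = 30448/21203 + (-5*(-20)*20)/(-24093 - 31703) = 30448*(1/21203) + (100*20)/(-55796) = 30448/21203 + 2000*(-1/55796) = 30448/21203 - 500/13949 = 31855204/22750819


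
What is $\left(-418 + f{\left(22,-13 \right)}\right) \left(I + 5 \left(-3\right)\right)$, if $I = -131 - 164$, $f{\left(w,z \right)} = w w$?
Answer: $-20460$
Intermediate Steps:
$f{\left(w,z \right)} = w^{2}$
$I = -295$ ($I = -131 - 164 = -295$)
$\left(-418 + f{\left(22,-13 \right)}\right) \left(I + 5 \left(-3\right)\right) = \left(-418 + 22^{2}\right) \left(-295 + 5 \left(-3\right)\right) = \left(-418 + 484\right) \left(-295 - 15\right) = 66 \left(-310\right) = -20460$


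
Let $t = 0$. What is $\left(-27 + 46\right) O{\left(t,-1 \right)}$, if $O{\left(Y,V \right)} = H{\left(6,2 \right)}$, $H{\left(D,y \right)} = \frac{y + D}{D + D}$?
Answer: $\frac{38}{3} \approx 12.667$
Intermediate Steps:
$H{\left(D,y \right)} = \frac{D + y}{2 D}$
$O{\left(Y,V \right)} = \frac{2}{3}$ ($O{\left(Y,V \right)} = \frac{6 + 2}{2 \cdot 6} = \frac{1}{2} \cdot \frac{1}{6} \cdot 8 = \frac{2}{3}$)
$\left(-27 + 46\right) O{\left(t,-1 \right)} = \left(-27 + 46\right) \frac{2}{3} = 19 \cdot \frac{2}{3} = \frac{38}{3}$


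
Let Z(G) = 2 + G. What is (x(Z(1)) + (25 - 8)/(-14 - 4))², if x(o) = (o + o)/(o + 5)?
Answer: 49/1296 ≈ 0.037809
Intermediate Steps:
x(o) = 2*o/(5 + o) (x(o) = (2*o)/(5 + o) = 2*o/(5 + o))
(x(Z(1)) + (25 - 8)/(-14 - 4))² = (2*(2 + 1)/(5 + (2 + 1)) + (25 - 8)/(-14 - 4))² = (2*3/(5 + 3) + 17/(-18))² = (2*3/8 + 17*(-1/18))² = (2*3*(⅛) - 17/18)² = (¾ - 17/18)² = (-7/36)² = 49/1296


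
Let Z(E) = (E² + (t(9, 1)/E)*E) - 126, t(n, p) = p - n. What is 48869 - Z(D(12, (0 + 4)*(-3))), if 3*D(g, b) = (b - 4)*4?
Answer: 436931/9 ≈ 48548.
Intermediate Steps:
D(g, b) = -16/3 + 4*b/3 (D(g, b) = ((b - 4)*4)/3 = ((-4 + b)*4)/3 = (-16 + 4*b)/3 = -16/3 + 4*b/3)
Z(E) = -134 + E² (Z(E) = (E² + ((1 - 1*9)/E)*E) - 126 = (E² + ((1 - 9)/E)*E) - 126 = (E² + (-8/E)*E) - 126 = (E² - 8) - 126 = (-8 + E²) - 126 = -134 + E²)
48869 - Z(D(12, (0 + 4)*(-3))) = 48869 - (-134 + (-16/3 + 4*((0 + 4)*(-3))/3)²) = 48869 - (-134 + (-16/3 + 4*(4*(-3))/3)²) = 48869 - (-134 + (-16/3 + (4/3)*(-12))²) = 48869 - (-134 + (-16/3 - 16)²) = 48869 - (-134 + (-64/3)²) = 48869 - (-134 + 4096/9) = 48869 - 1*2890/9 = 48869 - 2890/9 = 436931/9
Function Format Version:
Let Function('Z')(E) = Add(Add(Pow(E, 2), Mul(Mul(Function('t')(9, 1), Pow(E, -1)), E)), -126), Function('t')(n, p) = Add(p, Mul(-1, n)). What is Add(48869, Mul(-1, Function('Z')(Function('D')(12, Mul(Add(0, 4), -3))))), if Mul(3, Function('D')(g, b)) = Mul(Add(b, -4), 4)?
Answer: Rational(436931, 9) ≈ 48548.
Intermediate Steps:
Function('D')(g, b) = Add(Rational(-16, 3), Mul(Rational(4, 3), b)) (Function('D')(g, b) = Mul(Rational(1, 3), Mul(Add(b, -4), 4)) = Mul(Rational(1, 3), Mul(Add(-4, b), 4)) = Mul(Rational(1, 3), Add(-16, Mul(4, b))) = Add(Rational(-16, 3), Mul(Rational(4, 3), b)))
Function('Z')(E) = Add(-134, Pow(E, 2)) (Function('Z')(E) = Add(Add(Pow(E, 2), Mul(Mul(Add(1, Mul(-1, 9)), Pow(E, -1)), E)), -126) = Add(Add(Pow(E, 2), Mul(Mul(Add(1, -9), Pow(E, -1)), E)), -126) = Add(Add(Pow(E, 2), Mul(Mul(-8, Pow(E, -1)), E)), -126) = Add(Add(Pow(E, 2), -8), -126) = Add(Add(-8, Pow(E, 2)), -126) = Add(-134, Pow(E, 2)))
Add(48869, Mul(-1, Function('Z')(Function('D')(12, Mul(Add(0, 4), -3))))) = Add(48869, Mul(-1, Add(-134, Pow(Add(Rational(-16, 3), Mul(Rational(4, 3), Mul(Add(0, 4), -3))), 2)))) = Add(48869, Mul(-1, Add(-134, Pow(Add(Rational(-16, 3), Mul(Rational(4, 3), Mul(4, -3))), 2)))) = Add(48869, Mul(-1, Add(-134, Pow(Add(Rational(-16, 3), Mul(Rational(4, 3), -12)), 2)))) = Add(48869, Mul(-1, Add(-134, Pow(Add(Rational(-16, 3), -16), 2)))) = Add(48869, Mul(-1, Add(-134, Pow(Rational(-64, 3), 2)))) = Add(48869, Mul(-1, Add(-134, Rational(4096, 9)))) = Add(48869, Mul(-1, Rational(2890, 9))) = Add(48869, Rational(-2890, 9)) = Rational(436931, 9)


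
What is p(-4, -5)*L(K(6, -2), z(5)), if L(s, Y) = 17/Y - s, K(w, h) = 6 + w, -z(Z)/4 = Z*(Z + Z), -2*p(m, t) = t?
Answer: -2417/80 ≈ -30.212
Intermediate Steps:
p(m, t) = -t/2
z(Z) = -8*Z**2 (z(Z) = -4*Z*(Z + Z) = -4*Z*2*Z = -8*Z**2)
L(s, Y) = -s + 17/Y
p(-4, -5)*L(K(6, -2), z(5)) = (-1/2*(-5))*(-(6 + 6) + 17/((-8*5**2))) = 5*(-1*12 + 17/((-8*25)))/2 = 5*(-12 + 17/(-200))/2 = 5*(-12 + 17*(-1/200))/2 = 5*(-12 - 17/200)/2 = (5/2)*(-2417/200) = -2417/80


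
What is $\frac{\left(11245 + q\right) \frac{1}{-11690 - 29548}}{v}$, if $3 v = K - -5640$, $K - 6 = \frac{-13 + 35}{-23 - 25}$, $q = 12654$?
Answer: $- \frac{95596}{310414463} \approx -0.00030796$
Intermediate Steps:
$K = \frac{133}{24}$ ($K = 6 + \frac{-13 + 35}{-23 - 25} = 6 + \frac{22}{-48} = 6 + 22 \left(- \frac{1}{48}\right) = 6 - \frac{11}{24} = \frac{133}{24} \approx 5.5417$)
$v = \frac{135493}{72}$ ($v = \frac{\frac{133}{24} - -5640}{3} = \frac{\frac{133}{24} + 5640}{3} = \frac{1}{3} \cdot \frac{135493}{24} = \frac{135493}{72} \approx 1881.8$)
$\frac{\left(11245 + q\right) \frac{1}{-11690 - 29548}}{v} = \frac{\left(11245 + 12654\right) \frac{1}{-11690 - 29548}}{\frac{135493}{72}} = \frac{23899}{-41238} \cdot \frac{72}{135493} = 23899 \left(- \frac{1}{41238}\right) \frac{72}{135493} = \left(- \frac{23899}{41238}\right) \frac{72}{135493} = - \frac{95596}{310414463}$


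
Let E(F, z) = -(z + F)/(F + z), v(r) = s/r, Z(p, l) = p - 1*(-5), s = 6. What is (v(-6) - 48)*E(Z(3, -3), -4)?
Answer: 49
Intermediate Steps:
Z(p, l) = 5 + p (Z(p, l) = p + 5 = 5 + p)
v(r) = 6/r
E(F, z) = -1 (E(F, z) = -(F + z)/(F + z) = -1*1 = -1)
(v(-6) - 48)*E(Z(3, -3), -4) = (6/(-6) - 48)*(-1) = (6*(-⅙) - 48)*(-1) = (-1 - 48)*(-1) = -49*(-1) = 49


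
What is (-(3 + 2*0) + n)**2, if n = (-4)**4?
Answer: 64009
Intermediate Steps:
n = 256
(-(3 + 2*0) + n)**2 = (-(3 + 2*0) + 256)**2 = (-(3 + 0) + 256)**2 = (-1*3 + 256)**2 = (-3 + 256)**2 = 253**2 = 64009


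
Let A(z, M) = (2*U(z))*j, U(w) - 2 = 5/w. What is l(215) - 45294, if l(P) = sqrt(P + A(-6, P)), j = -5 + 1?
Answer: -45294 + sqrt(1851)/3 ≈ -45280.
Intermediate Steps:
j = -4
U(w) = 2 + 5/w
A(z, M) = -16 - 40/z (A(z, M) = (2*(2 + 5/z))*(-4) = (4 + 10/z)*(-4) = -16 - 40/z)
l(P) = sqrt(-28/3 + P) (l(P) = sqrt(P + (-16 - 40/(-6))) = sqrt(P + (-16 - 40*(-1/6))) = sqrt(P + (-16 + 20/3)) = sqrt(P - 28/3) = sqrt(-28/3 + P))
l(215) - 45294 = sqrt(-84 + 9*215)/3 - 45294 = sqrt(-84 + 1935)/3 - 45294 = sqrt(1851)/3 - 45294 = -45294 + sqrt(1851)/3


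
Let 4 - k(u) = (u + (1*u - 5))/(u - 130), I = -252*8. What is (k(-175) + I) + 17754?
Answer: 960191/61 ≈ 15741.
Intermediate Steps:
I = -2016
k(u) = 4 - (-5 + 2*u)/(-130 + u) (k(u) = 4 - (u + (1*u - 5))/(u - 130) = 4 - (u + (u - 5))/(-130 + u) = 4 - (u + (-5 + u))/(-130 + u) = 4 - (-5 + 2*u)/(-130 + u))
(k(-175) + I) + 17754 = ((-515 + 2*(-175))/(-130 - 175) - 2016) + 17754 = ((-515 - 350)/(-305) - 2016) + 17754 = (-1/305*(-865) - 2016) + 17754 = (173/61 - 2016) + 17754 = -122803/61 + 17754 = 960191/61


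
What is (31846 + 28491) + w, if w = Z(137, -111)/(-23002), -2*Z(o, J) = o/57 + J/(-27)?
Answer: 237326056811/3933342 ≈ 60337.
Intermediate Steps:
Z(o, J) = -o/114 + J/54 (Z(o, J) = -(o/57 + J/(-27))/2 = -(o*(1/57) + J*(-1/27))/2 = -(o/57 - J/27)/2 = -(-J/27 + o/57)/2 = -o/114 + J/54)
w = 557/3933342 (w = (-1/114*137 + (1/54)*(-111))/(-23002) = (-137/114 - 37/18)*(-1/23002) = -557/171*(-1/23002) = 557/3933342 ≈ 0.00014161)
(31846 + 28491) + w = (31846 + 28491) + 557/3933342 = 60337 + 557/3933342 = 237326056811/3933342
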